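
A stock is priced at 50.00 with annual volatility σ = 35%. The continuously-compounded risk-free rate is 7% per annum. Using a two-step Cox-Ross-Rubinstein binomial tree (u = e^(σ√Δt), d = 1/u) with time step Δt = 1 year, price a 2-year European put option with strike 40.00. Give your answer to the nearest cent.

3.10

CRR parameters: u = e^(σ√Δt) = e^(0.35·√1) = 1.4191, d = 1/u = 0.7047
Per-period rate: rΔt = 0.07·1 = 0.07, so R = e^0.07 = 1.0725
Risk-neutral probability p = (e^0.07 − 0.7047)/(1.4191 − 0.7047) = 0.3678/0.7144 = 0.5149
Terminal stock prices: S_uu = 100.7, S_ud = 50, S_dd = 24.83
Terminal payoffs (K − S): max(-60.69, 0) = 0, max(-10, 0) = 0, max(15.17, 0) = 15.17
Node u (S = 70.95): V_u = e^(−0.07)·[0.5149·0.0000 + 0.4851·0.0000] = 0.0000
Node d (S = 35.23): V_d = e^(−0.07)·[0.5149·0.0000 + 0.4851·15.1707] = 6.8621
Node 0 (S = 50): V_0 = e^(−0.07)·[0.5149·0.0000 + 0.4851·6.8621] = 3.1039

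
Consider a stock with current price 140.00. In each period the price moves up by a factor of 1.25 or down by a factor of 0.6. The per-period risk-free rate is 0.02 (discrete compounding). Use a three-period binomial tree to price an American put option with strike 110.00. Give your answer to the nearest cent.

14.34

Risk-neutral probability p = (1 + 0.02 − 0.6)/(1.25 − 0.6) = 0.4200/0.6500 = 0.6462
Terminal stock prices: S_uuu = 273.4, S_uud = 131.2, S_udd = 63, S_ddd = 30.24
Terminal payoffs (K − S): max(-163.4, 0) = 0, max(-21.25, 0) = 0, max(47, 0) = 47, max(79.76, 0) = 79.76
Node uu (S = 218.8): continuation = 1/1.02·[0.6462·0.0000 + 0.3538·0.0000] = 0.0000; exercise value = 0.0000 ≤ continuation, so V_uu = 0.0000
Node ud (S = 105): continuation = 1/1.02·[0.6462·0.0000 + 0.3538·47.0000] = 16.3047; exercise value = 5.0000 ≤ continuation, so V_ud = 16.3047
Node dd (S = 50.4): continuation = 1/1.02·[0.6462·47.0000 + 0.3538·79.7600] = 57.4431; exercise value = 59.6000 > continuation, so V_dd = 59.6000 (exercise)
Node u (S = 175): continuation = 1/1.02·[0.6462·0.0000 + 0.3538·16.3047] = 5.6562; exercise value = 0.0000 ≤ continuation, so V_u = 5.6562
Node d (S = 84): continuation = 1/1.02·[0.6462·16.3047 + 0.3538·59.6000] = 31.0045; exercise value = 26.0000 ≤ continuation, so V_d = 31.0045
Node 0 (S = 140): continuation = 1/1.02·[0.6462·5.6562 + 0.3538·31.0045] = 14.3388; exercise value = 0.0000 ≤ continuation, so V_0 = 14.3388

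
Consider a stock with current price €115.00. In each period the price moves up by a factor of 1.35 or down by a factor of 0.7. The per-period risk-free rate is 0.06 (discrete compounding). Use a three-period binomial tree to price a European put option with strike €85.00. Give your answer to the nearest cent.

€5.88

Risk-neutral probability p = (1 + 0.06 − 0.7)/(1.35 − 0.7) = 0.3600/0.6500 = 0.5538
Terminal stock prices: S_uuu = 282.9, S_uud = 146.7, S_udd = 76.07, S_ddd = 39.44
Terminal payoffs (K − S): max(-197.9, 0) = 0, max(-61.71, 0) = 0, max(8.928, 0) = 8.928, max(45.56, 0) = 45.56
Node uu (S = 209.6): V_uu = 1/1.06·[0.5538·0.0000 + 0.4462·0.0000] = 0.0000
Node ud (S = 108.7): V_ud = 1/1.06·[0.5538·0.0000 + 0.4462·8.9275] = 3.7576
Node dd (S = 56.35): V_dd = 1/1.06·[0.5538·8.9275 + 0.4462·45.5550] = 23.8387
Node u (S = 155.2): V_u = 1/1.06·[0.5538·0.0000 + 0.4462·3.7576] = 1.5816
Node d (S = 80.5): V_d = 1/1.06·[0.5538·3.7576 + 0.4462·23.8387] = 11.9970
Node 0 (S = 115): V_0 = 1/1.06·[0.5538·1.5816 + 0.4462·11.9970] = 5.8759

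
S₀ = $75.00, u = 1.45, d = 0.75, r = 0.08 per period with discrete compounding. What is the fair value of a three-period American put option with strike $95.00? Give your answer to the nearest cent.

$22.50

Risk-neutral probability p = (1 + 0.08 − 0.75)/(1.45 − 0.75) = 0.3300/0.7000 = 0.4714
Terminal stock prices: S_uuu = 228.6, S_uud = 118.3, S_udd = 61.17, S_ddd = 31.64
Terminal payoffs (K − S): max(-133.6, 0) = 0, max(-23.27, 0) = 0, max(33.83, 0) = 33.83, max(63.36, 0) = 63.36
Node uu (S = 157.7): continuation = 1/1.08·[0.4714·0.0000 + 0.5286·0.0000] = 0.0000; exercise value = 0.0000 ≤ continuation, so V_uu = 0.0000
Node ud (S = 81.56): continuation = 1/1.08·[0.4714·0.0000 + 0.5286·33.8281] = 16.5561; exercise value = 13.4375 ≤ continuation, so V_ud = 16.5561
Node dd (S = 42.19): continuation = 1/1.08·[0.4714·33.8281 + 0.5286·63.3594] = 45.7755; exercise value = 52.8125 > continuation, so V_dd = 52.8125 (exercise)
Node u (S = 108.8): continuation = 1/1.08·[0.4714·0.0000 + 0.5286·16.5561] = 8.1028; exercise value = 0.0000 ≤ continuation, so V_u = 8.1028
Node d (S = 56.25): continuation = 1/1.08·[0.4714·16.5561 + 0.5286·52.8125] = 33.0743; exercise value = 38.7500 > continuation, so V_d = 38.7500 (exercise)
Node 0 (S = 75): continuation = 1/1.08·[0.4714·8.1028 + 0.5286·38.7500] = 22.5019; exercise value = 20.0000 ≤ continuation, so V_0 = 22.5019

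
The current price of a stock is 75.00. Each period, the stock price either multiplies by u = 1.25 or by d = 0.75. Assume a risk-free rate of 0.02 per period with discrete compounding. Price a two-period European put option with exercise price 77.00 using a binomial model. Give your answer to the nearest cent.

10.27

Risk-neutral probability p = (1 + 0.02 − 0.75)/(1.25 − 0.75) = 0.2700/0.5000 = 0.5400
Terminal stock prices: S_uu = 117.2, S_ud = 70.31, S_dd = 42.19
Terminal payoffs (K − S): max(-40.19, 0) = 0, max(6.688, 0) = 6.688, max(34.81, 0) = 34.81
Node u (S = 93.75): V_u = 1/1.02·[0.5400·0.0000 + 0.4600·6.6875] = 3.0159
Node d (S = 56.25): V_d = 1/1.02·[0.5400·6.6875 + 0.4600·34.8125] = 19.2402
Node 0 (S = 75): V_0 = 1/1.02·[0.5400·3.0159 + 0.4600·19.2402] = 10.2736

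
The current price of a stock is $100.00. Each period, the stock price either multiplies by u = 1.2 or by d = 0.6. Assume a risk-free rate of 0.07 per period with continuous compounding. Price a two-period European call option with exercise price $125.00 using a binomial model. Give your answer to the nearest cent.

Risk-neutral probability p = (e^0.07 − 0.6)/(1.2 − 0.6) = 0.4725/0.6000 = 0.7875
Terminal stock prices: S_uu = 144, S_ud = 72, S_dd = 36
Terminal payoffs (S − K): max(19, 0) = 19, max(-53, 0) = 0, max(-89, 0) = 0
Node u (S = 120): V_u = e^(−0.07)·[0.7875·19.0000 + 0.2125·0.0000] = 13.9512
Node d (S = 60): V_d = e^(−0.07)·[0.7875·0.0000 + 0.2125·0.0000] = 0.0000
Node 0 (S = 100): V_0 = e^(−0.07)·[0.7875·13.9512 + 0.2125·0.0000] = 10.2440

$10.24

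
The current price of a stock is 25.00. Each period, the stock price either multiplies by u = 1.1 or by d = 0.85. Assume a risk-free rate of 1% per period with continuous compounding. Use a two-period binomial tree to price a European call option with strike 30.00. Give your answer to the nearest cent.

0.10

Risk-neutral probability p = (e^0.01 − 0.85)/(1.1 − 0.85) = 0.1601/0.2500 = 0.6402
Terminal stock prices: S_uu = 30.25, S_ud = 23.38, S_dd = 18.06
Terminal payoffs (S − K): max(0.25, 0) = 0.25, max(-6.625, 0) = 0, max(-11.94, 0) = 0
Node u (S = 27.5): V_u = e^(−0.01)·[0.6402·0.2500 + 0.3598·0.0000] = 0.1585
Node d (S = 21.25): V_d = e^(−0.01)·[0.6402·0.0000 + 0.3598·0.0000] = 0.0000
Node 0 (S = 25): V_0 = e^(−0.01)·[0.6402·0.1585 + 0.3598·0.0000] = 0.1004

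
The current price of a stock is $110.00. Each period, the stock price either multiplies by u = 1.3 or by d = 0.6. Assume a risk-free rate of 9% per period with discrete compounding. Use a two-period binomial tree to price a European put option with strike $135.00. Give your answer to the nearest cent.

Risk-neutral probability p = (1 + 0.09 − 0.6)/(1.3 − 0.6) = 0.4900/0.7000 = 0.7000
Terminal stock prices: S_uu = 185.9, S_ud = 85.8, S_dd = 39.6
Terminal payoffs (K − S): max(-50.9, 0) = 0, max(49.2, 0) = 49.2, max(95.4, 0) = 95.4
Node u (S = 143): V_u = 1/1.09·[0.7000·0.0000 + 0.3000·49.2000] = 13.5413
Node d (S = 66): V_d = 1/1.09·[0.7000·49.2000 + 0.3000·95.4000] = 57.8532
Node 0 (S = 110): V_0 = 1/1.09·[0.7000·13.5413 + 0.3000·57.8532] = 24.6191

$24.62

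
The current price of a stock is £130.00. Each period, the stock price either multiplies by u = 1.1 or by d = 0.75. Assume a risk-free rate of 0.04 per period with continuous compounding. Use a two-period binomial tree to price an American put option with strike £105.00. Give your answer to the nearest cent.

Risk-neutral probability p = (e^0.04 − 0.75)/(1.1 − 0.75) = 0.2908/0.3500 = 0.8309
Terminal stock prices: S_uu = 157.3, S_ud = 107.2, S_dd = 73.12
Terminal payoffs (K − S): max(-52.3, 0) = 0, max(-2.25, 0) = 0, max(31.88, 0) = 31.88
Node u (S = 143): continuation = e^(−0.04)·[0.8309·0.0000 + 0.1691·0.0000] = 0.0000; exercise value = 0.0000 ≤ continuation, so V_u = 0.0000
Node d (S = 97.5): continuation = e^(−0.04)·[0.8309·0.0000 + 0.1691·31.8750] = 5.1791; exercise value = 7.5000 > continuation, so V_d = 7.5000 (exercise)
Node 0 (S = 130): continuation = e^(−0.04)·[0.8309·0.0000 + 0.1691·7.5000] = 1.2186; exercise value = 0.0000 ≤ continuation, so V_0 = 1.2186

£1.22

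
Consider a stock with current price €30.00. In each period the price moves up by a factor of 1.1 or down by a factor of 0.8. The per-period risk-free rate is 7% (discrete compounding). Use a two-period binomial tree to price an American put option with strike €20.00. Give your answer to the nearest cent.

Risk-neutral probability p = (1 + 0.07 − 0.8)/(1.1 − 0.8) = 0.2700/0.3000 = 0.9000
Terminal stock prices: S_uu = 36.3, S_ud = 26.4, S_dd = 19.2
Terminal payoffs (K − S): max(-16.3, 0) = 0, max(-6.4, 0) = 0, max(0.8, 0) = 0.8
Node u (S = 33): continuation = 1/1.07·[0.9000·0.0000 + 0.1000·0.0000] = 0.0000; exercise value = 0.0000 ≤ continuation, so V_u = 0.0000
Node d (S = 24): continuation = 1/1.07·[0.9000·0.0000 + 0.1000·0.8000] = 0.0748; exercise value = 0.0000 ≤ continuation, so V_d = 0.0748
Node 0 (S = 30): continuation = 1/1.07·[0.9000·0.0000 + 0.1000·0.0748] = 0.0070; exercise value = 0.0000 ≤ continuation, so V_0 = 0.0070

€0.01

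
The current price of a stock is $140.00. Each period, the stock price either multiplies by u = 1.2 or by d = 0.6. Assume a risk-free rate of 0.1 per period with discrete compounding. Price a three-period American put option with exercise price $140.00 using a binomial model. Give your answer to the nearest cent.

$14.64

Risk-neutral probability p = (1 + 0.1 − 0.6)/(1.2 − 0.6) = 0.5000/0.6000 = 0.8333
Terminal stock prices: S_uuu = 241.9, S_uud = 121, S_udd = 60.48, S_ddd = 30.24
Terminal payoffs (K − S): max(-101.9, 0) = 0, max(19.04, 0) = 19.04, max(79.52, 0) = 79.52, max(109.8, 0) = 109.8
Node uu (S = 201.6): continuation = 1/1.1·[0.8333·0.0000 + 0.1667·19.0400] = 2.8848; exercise value = 0.0000 ≤ continuation, so V_uu = 2.8848
Node ud (S = 100.8): continuation = 1/1.1·[0.8333·19.0400 + 0.1667·79.5200] = 26.4727; exercise value = 39.2000 > continuation, so V_ud = 39.2000 (exercise)
Node dd (S = 50.4): continuation = 1/1.1·[0.8333·79.5200 + 0.1667·109.7600] = 76.8727; exercise value = 89.6000 > continuation, so V_dd = 89.6000 (exercise)
Node u (S = 168): continuation = 1/1.1·[0.8333·2.8848 + 0.1667·39.2000] = 8.1249; exercise value = 0.0000 ≤ continuation, so V_u = 8.1249
Node d (S = 84): continuation = 1/1.1·[0.8333·39.2000 + 0.1667·89.6000] = 43.2727; exercise value = 56.0000 > continuation, so V_d = 56.0000 (exercise)
Node 0 (S = 140): continuation = 1/1.1·[0.8333·8.1249 + 0.1667·56.0000] = 14.6401; exercise value = 0.0000 ≤ continuation, so V_0 = 14.6401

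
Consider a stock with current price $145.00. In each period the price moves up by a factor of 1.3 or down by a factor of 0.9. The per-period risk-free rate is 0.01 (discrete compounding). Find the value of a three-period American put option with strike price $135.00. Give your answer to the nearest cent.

Risk-neutral probability p = (1 + 0.01 − 0.9)/(1.3 − 0.9) = 0.1100/0.4000 = 0.2750
Terminal stock prices: S_uuu = 318.6, S_uud = 220.5, S_udd = 152.7, S_ddd = 105.7
Terminal payoffs (K − S): max(-183.6, 0) = 0, max(-85.55, 0) = 0, max(-17.69, 0) = 0, max(29.29, 0) = 29.29
Node uu (S = 245.1): continuation = 1/1.01·[0.2750·0.0000 + 0.7250·0.0000] = 0.0000; exercise value = 0.0000 ≤ continuation, so V_uu = 0.0000
Node ud (S = 169.7): continuation = 1/1.01·[0.2750·0.0000 + 0.7250·0.0000] = 0.0000; exercise value = 0.0000 ≤ continuation, so V_ud = 0.0000
Node dd (S = 117.5): continuation = 1/1.01·[0.2750·0.0000 + 0.7250·29.2950] = 21.0286; exercise value = 17.5500 ≤ continuation, so V_dd = 21.0286
Node u (S = 188.5): continuation = 1/1.01·[0.2750·0.0000 + 0.7250·0.0000] = 0.0000; exercise value = 0.0000 ≤ continuation, so V_u = 0.0000
Node d (S = 130.5): continuation = 1/1.01·[0.2750·0.0000 + 0.7250·21.0286] = 15.0948; exercise value = 4.5000 ≤ continuation, so V_d = 15.0948
Node 0 (S = 145): continuation = 1/1.01·[0.2750·0.0000 + 0.7250·15.0948] = 10.8354; exercise value = 0.0000 ≤ continuation, so V_0 = 10.8354

$10.84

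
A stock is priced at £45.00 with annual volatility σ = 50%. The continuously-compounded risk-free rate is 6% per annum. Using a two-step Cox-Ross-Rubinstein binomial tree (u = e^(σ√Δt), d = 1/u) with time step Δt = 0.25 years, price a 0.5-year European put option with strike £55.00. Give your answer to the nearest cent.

£12.45

CRR parameters: u = e^(σ√Δt) = e^(0.5·√0.25) = 1.2840, d = 1/u = 0.7788
Per-period rate: rΔt = 0.06·0.25 = 0.015, so R = e^0.015 = 1.0151
Risk-neutral probability p = (e^0.015 − 0.7788)/(1.2840 − 0.7788) = 0.2363/0.5052 = 0.4677
Terminal stock prices: S_uu = 74.19, S_ud = 45, S_dd = 27.29
Terminal payoffs (K − S): max(-19.19, 0) = 0, max(10, 0) = 10, max(27.71, 0) = 27.71
Node u (S = 57.78): V_u = e^(−0.015)·[0.4677·0.0000 + 0.5323·10.0000] = 5.2434
Node d (S = 35.05): V_d = e^(−0.015)·[0.4677·10.0000 + 0.5323·27.7061] = 19.1351
Node 0 (S = 45): V_0 = e^(−0.015)·[0.4677·5.2434 + 0.5323·19.1351] = 12.4493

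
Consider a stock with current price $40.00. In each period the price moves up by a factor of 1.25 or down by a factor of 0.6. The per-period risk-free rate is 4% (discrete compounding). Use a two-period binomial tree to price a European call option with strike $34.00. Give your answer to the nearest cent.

Risk-neutral probability p = (1 + 0.04 − 0.6)/(1.25 − 0.6) = 0.4400/0.6500 = 0.6769
Terminal stock prices: S_uu = 62.5, S_ud = 30, S_dd = 14.4
Terminal payoffs (S − K): max(28.5, 0) = 28.5, max(-4, 0) = 0, max(-19.6, 0) = 0
Node u (S = 50): V_u = 1/1.04·[0.6769·28.5000 + 0.3231·0.0000] = 18.5503
Node d (S = 24): V_d = 1/1.04·[0.6769·0.0000 + 0.3231·0.0000] = 0.0000
Node 0 (S = 40): V_0 = 1/1.04·[0.6769·18.5503 + 0.3231·0.0000] = 12.0742

$12.07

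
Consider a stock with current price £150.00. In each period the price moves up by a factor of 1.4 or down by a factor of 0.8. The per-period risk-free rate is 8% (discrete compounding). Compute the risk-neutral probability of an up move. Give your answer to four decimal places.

p = 0.4667

Risk-neutral probability p = (1 + 0.08 − 0.8)/(1.4 − 0.8) = 0.2800/0.6000 = 0.4667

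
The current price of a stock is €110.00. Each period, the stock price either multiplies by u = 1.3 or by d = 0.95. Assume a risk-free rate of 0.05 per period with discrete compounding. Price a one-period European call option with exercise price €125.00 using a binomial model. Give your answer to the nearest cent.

Risk-neutral probability p = (1 + 0.05 − 0.95)/(1.3 − 0.95) = 0.1000/0.3500 = 0.2857
Terminal stock prices: S_u = 143, S_d = 104.5
Terminal payoffs (S − K): max(18, 0) = 18, max(-20.5, 0) = 0
Node 0 (S = 110): V_0 = 1/1.05·[0.2857·18.0000 + 0.7143·0.0000] = 4.8980

€4.90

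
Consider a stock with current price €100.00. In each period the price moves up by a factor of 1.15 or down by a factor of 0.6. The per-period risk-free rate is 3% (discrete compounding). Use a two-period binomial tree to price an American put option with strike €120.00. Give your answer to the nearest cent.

€20.91

Risk-neutral probability p = (1 + 0.03 − 0.6)/(1.15 − 0.6) = 0.4300/0.5500 = 0.7818
Terminal stock prices: S_uu = 132.2, S_ud = 69, S_dd = 36
Terminal payoffs (K − S): max(-12.25, 0) = 0, max(51, 0) = 51, max(84, 0) = 84
Node u (S = 115): continuation = 1/1.03·[0.7818·0.0000 + 0.2182·51.0000] = 10.8032; exercise value = 5.0000 ≤ continuation, so V_u = 10.8032
Node d (S = 60): continuation = 1/1.03·[0.7818·51.0000 + 0.2182·84.0000] = 56.5049; exercise value = 60.0000 > continuation, so V_d = 60.0000 (exercise)
Node 0 (S = 100): continuation = 1/1.03·[0.7818·10.8032 + 0.2182·60.0000] = 20.9097; exercise value = 20.0000 ≤ continuation, so V_0 = 20.9097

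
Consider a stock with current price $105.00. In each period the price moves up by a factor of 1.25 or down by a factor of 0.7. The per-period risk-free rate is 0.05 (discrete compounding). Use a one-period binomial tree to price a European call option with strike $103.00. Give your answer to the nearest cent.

Risk-neutral probability p = (1 + 0.05 − 0.7)/(1.25 − 0.7) = 0.3500/0.5500 = 0.6364
Terminal stock prices: S_u = 131.2, S_d = 73.5
Terminal payoffs (S − K): max(28.25, 0) = 28.25, max(-29.5, 0) = 0
Node 0 (S = 105): V_0 = 1/1.05·[0.6364·28.2500 + 0.3636·0.0000] = 17.1212

$17.12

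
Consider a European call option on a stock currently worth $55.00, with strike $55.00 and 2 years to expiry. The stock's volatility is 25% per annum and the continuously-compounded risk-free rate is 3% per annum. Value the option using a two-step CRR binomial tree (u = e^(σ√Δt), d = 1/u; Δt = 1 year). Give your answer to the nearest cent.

CRR parameters: u = e^(σ√Δt) = e^(0.25·√1) = 1.2840, d = 1/u = 0.7788
Per-period rate: rΔt = 0.03·1 = 0.03, so R = e^0.03 = 1.0305
Risk-neutral probability p = (e^0.03 − 0.7788)/(1.2840 − 0.7788) = 0.2517/0.5052 = 0.4981
Terminal stock prices: S_uu = 90.68, S_ud = 55, S_dd = 33.36
Terminal payoffs (S − K): max(35.68, 0) = 35.68, max(0, 0) = 0, max(-21.64, 0) = 0
Node u (S = 70.62): V_u = e^(−0.03)·[0.4981·35.6797 + 0.5019·0.0000] = 17.2469
Node d (S = 42.83): V_d = e^(−0.03)·[0.4981·0.0000 + 0.5019·0.0000] = 0.0000
Node 0 (S = 55): V_0 = e^(−0.03)·[0.4981·17.2469 + 0.5019·0.0000] = 8.3368

$8.34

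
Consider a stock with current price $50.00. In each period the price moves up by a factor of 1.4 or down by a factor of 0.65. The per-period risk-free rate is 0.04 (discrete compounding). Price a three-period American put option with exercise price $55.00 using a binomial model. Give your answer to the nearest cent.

Risk-neutral probability p = (1 + 0.04 − 0.65)/(1.4 − 0.65) = 0.3900/0.7500 = 0.5200
Terminal stock prices: S_uuu = 137.2, S_uud = 63.7, S_udd = 29.58, S_ddd = 13.73
Terminal payoffs (K − S): max(-82.2, 0) = 0, max(-8.7, 0) = 0, max(25.42, 0) = 25.42, max(41.27, 0) = 41.27
Node uu (S = 98): continuation = 1/1.04·[0.5200·0.0000 + 0.4800·0.0000] = 0.0000; exercise value = 0.0000 ≤ continuation, so V_uu = 0.0000
Node ud (S = 45.5): continuation = 1/1.04·[0.5200·0.0000 + 0.4800·25.4250] = 11.7346; exercise value = 9.5000 ≤ continuation, so V_ud = 11.7346
Node dd (S = 21.13): continuation = 1/1.04·[0.5200·25.4250 + 0.4800·41.2687] = 31.7596; exercise value = 33.8750 > continuation, so V_dd = 33.8750 (exercise)
Node u (S = 70): continuation = 1/1.04·[0.5200·0.0000 + 0.4800·11.7346] = 5.4160; exercise value = 0.0000 ≤ continuation, so V_u = 5.4160
Node d (S = 32.5): continuation = 1/1.04·[0.5200·11.7346 + 0.4800·33.8750] = 21.5019; exercise value = 22.5000 > continuation, so V_d = 22.5000 (exercise)
Node 0 (S = 50): continuation = 1/1.04·[0.5200·5.4160 + 0.4800·22.5000] = 13.0926; exercise value = 5.0000 ≤ continuation, so V_0 = 13.0926

$13.09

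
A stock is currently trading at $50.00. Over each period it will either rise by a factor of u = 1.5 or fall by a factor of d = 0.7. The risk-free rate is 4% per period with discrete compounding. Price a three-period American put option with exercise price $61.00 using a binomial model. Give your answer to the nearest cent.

$17.40

Risk-neutral probability p = (1 + 0.04 − 0.7)/(1.5 − 0.7) = 0.3400/0.8000 = 0.4250
Terminal stock prices: S_uuu = 168.8, S_uud = 78.75, S_udd = 36.75, S_ddd = 17.15
Terminal payoffs (K − S): max(-107.8, 0) = 0, max(-17.75, 0) = 0, max(24.25, 0) = 24.25, max(43.85, 0) = 43.85
Node uu (S = 112.5): continuation = 1/1.04·[0.4250·0.0000 + 0.5750·0.0000] = 0.0000; exercise value = 0.0000 ≤ continuation, so V_uu = 0.0000
Node ud (S = 52.5): continuation = 1/1.04·[0.4250·0.0000 + 0.5750·24.2500] = 13.4075; exercise value = 8.5000 ≤ continuation, so V_ud = 13.4075
Node dd (S = 24.5): continuation = 1/1.04·[0.4250·24.2500 + 0.5750·43.8500] = 34.1538; exercise value = 36.5000 > continuation, so V_dd = 36.5000 (exercise)
Node u (S = 75): continuation = 1/1.04·[0.4250·0.0000 + 0.5750·13.4075] = 7.4128; exercise value = 0.0000 ≤ continuation, so V_u = 7.4128
Node d (S = 35): continuation = 1/1.04·[0.4250·13.4075 + 0.5750·36.5000] = 25.6593; exercise value = 26.0000 > continuation, so V_d = 26.0000 (exercise)
Node 0 (S = 50): continuation = 1/1.04·[0.4250·7.4128 + 0.5750·26.0000] = 17.4043; exercise value = 11.0000 ≤ continuation, so V_0 = 17.4043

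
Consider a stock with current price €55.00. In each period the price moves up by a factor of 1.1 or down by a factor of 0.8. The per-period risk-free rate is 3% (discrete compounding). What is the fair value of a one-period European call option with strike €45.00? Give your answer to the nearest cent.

Risk-neutral probability p = (1 + 0.03 − 0.8)/(1.1 − 0.8) = 0.2300/0.3000 = 0.7667
Terminal stock prices: S_u = 60.5, S_d = 44
Terminal payoffs (S − K): max(15.5, 0) = 15.5, max(-1, 0) = 0
Node 0 (S = 55): V_0 = 1/1.03·[0.7667·15.5000 + 0.2333·0.0000] = 11.5372

€11.54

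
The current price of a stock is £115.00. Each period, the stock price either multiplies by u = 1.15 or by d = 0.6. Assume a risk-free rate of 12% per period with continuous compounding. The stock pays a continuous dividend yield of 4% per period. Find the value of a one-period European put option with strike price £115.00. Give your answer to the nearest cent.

Per-period risk-free factor R = e^0.12 = 1.1275; dividend-adjusted growth = e^(0.12−0.04) = 1.0833.
Risk-neutral probability p = (1.0833 − 0.6)/(1.15 − 0.6) = 0.4833/0.5500 = 0.8787
Terminal stock prices: S_u = 132.2, S_d = 69
Terminal payoffs (K − S): max(-17.25, 0) = 0, max(46, 0) = 46
Node 0 (S = 115): V_0 = e^(−0.12)·[0.8787·0.0000 + 0.1213·46.0000] = 4.9487

£4.95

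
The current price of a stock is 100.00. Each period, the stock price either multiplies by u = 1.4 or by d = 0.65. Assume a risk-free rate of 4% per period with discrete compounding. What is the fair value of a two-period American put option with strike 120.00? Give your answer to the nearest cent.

32.08

Risk-neutral probability p = (1 + 0.04 − 0.65)/(1.4 − 0.65) = 0.3900/0.7500 = 0.5200
Terminal stock prices: S_uu = 196, S_ud = 91, S_dd = 42.25
Terminal payoffs (K − S): max(-76, 0) = 0, max(29, 0) = 29, max(77.75, 0) = 77.75
Node u (S = 140): continuation = 1/1.04·[0.5200·0.0000 + 0.4800·29.0000] = 13.3846; exercise value = 0.0000 ≤ continuation, so V_u = 13.3846
Node d (S = 65): continuation = 1/1.04·[0.5200·29.0000 + 0.4800·77.7500] = 50.3846; exercise value = 55.0000 > continuation, so V_d = 55.0000 (exercise)
Node 0 (S = 100): continuation = 1/1.04·[0.5200·13.3846 + 0.4800·55.0000] = 32.0769; exercise value = 20.0000 ≤ continuation, so V_0 = 32.0769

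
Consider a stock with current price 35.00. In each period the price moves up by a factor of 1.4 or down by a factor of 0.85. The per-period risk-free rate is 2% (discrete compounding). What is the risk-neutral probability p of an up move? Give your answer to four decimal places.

p = 0.3091

Risk-neutral probability p = (1 + 0.02 − 0.85)/(1.4 − 0.85) = 0.1700/0.5500 = 0.3091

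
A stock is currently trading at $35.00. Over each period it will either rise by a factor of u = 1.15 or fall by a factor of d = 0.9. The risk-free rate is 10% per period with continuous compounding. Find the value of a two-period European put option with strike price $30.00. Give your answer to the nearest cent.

$0.04

Risk-neutral probability p = (e^0.1 − 0.9)/(1.15 − 0.9) = 0.2052/0.2500 = 0.8207
Terminal stock prices: S_uu = 46.29, S_ud = 36.23, S_dd = 28.35
Terminal payoffs (K − S): max(-16.29, 0) = 0, max(-6.225, 0) = 0, max(1.65, 0) = 1.65
Node u (S = 40.25): V_u = e^(−0.1)·[0.8207·0.0000 + 0.1793·0.0000] = 0.0000
Node d (S = 31.5): V_d = e^(−0.1)·[0.8207·0.0000 + 0.1793·1.6500] = 0.2677
Node 0 (S = 35): V_0 = e^(−0.1)·[0.8207·0.0000 + 0.1793·0.2677] = 0.0434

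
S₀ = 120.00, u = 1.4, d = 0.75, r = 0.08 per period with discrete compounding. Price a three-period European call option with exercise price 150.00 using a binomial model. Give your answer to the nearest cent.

26.60

Risk-neutral probability p = (1 + 0.08 − 0.75)/(1.4 − 0.75) = 0.3300/0.6500 = 0.5077
Terminal stock prices: S_uuu = 329.3, S_uud = 176.4, S_udd = 94.5, S_ddd = 50.62
Terminal payoffs (S − K): max(179.3, 0) = 179.3, max(26.4, 0) = 26.4, max(-55.5, 0) = 0, max(-99.38, 0) = 0
Node uu (S = 235.2): V_uu = 1/1.08·[0.5077·179.2800 + 0.4923·26.4000] = 96.3111
Node ud (S = 126): V_ud = 1/1.08·[0.5077·26.4000 + 0.4923·0.0000] = 12.4103
Node dd (S = 67.5): V_dd = 1/1.08·[0.5077·0.0000 + 0.4923·0.0000] = 0.0000
Node u (S = 168): V_u = 1/1.08·[0.5077·96.3111 + 0.4923·12.4103] = 50.9316
Node d (S = 90): V_d = 1/1.08·[0.5077·12.4103 + 0.4923·0.0000] = 5.8339
Node 0 (S = 120): V_0 = 1/1.08·[0.5077·50.9316 + 0.4923·5.8339] = 26.6015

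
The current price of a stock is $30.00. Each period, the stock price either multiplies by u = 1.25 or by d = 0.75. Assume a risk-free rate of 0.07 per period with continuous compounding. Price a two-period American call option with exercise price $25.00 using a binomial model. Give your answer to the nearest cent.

Risk-neutral probability p = (e^0.07 − 0.75)/(1.25 − 0.75) = 0.3225/0.5000 = 0.6450
Terminal stock prices: S_uu = 46.88, S_ud = 28.12, S_dd = 16.88
Terminal payoffs (S − K): max(21.88, 0) = 21.88, max(3.125, 0) = 3.125, max(-8.125, 0) = 0
Node u (S = 37.5): continuation = e^(−0.07)·[0.6450·21.8750 + 0.3550·3.1250] = 14.1902; exercise value = 12.5000 ≤ continuation, so V_u = 14.1902
Node d (S = 22.5): continuation = e^(−0.07)·[0.6450·3.1250 + 0.3550·0.0000] = 1.8794; exercise value = 0.0000 ≤ continuation, so V_d = 1.8794
Node 0 (S = 30): continuation = e^(−0.07)·[0.6450·14.1902 + 0.3550·1.8794] = 9.1561; exercise value = 5.0000 ≤ continuation, so V_0 = 9.1561

$9.16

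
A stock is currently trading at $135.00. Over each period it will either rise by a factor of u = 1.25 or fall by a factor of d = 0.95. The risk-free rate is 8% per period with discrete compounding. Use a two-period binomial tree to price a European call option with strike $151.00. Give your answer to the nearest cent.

Risk-neutral probability p = (1 + 0.08 − 0.95)/(1.25 − 0.95) = 0.1300/0.3000 = 0.4333
Terminal stock prices: S_uu = 210.9, S_ud = 160.3, S_dd = 121.8
Terminal payoffs (S − K): max(59.94, 0) = 59.94, max(9.312, 0) = 9.312, max(-29.16, 0) = 0
Node u (S = 168.8): V_u = 1/1.08·[0.4333·59.9375 + 0.5667·9.3125] = 28.9352
Node d (S = 128.2): V_d = 1/1.08·[0.4333·9.3125 + 0.5667·0.0000] = 3.7365
Node 0 (S = 135): V_0 = 1/1.08·[0.4333·28.9352 + 0.5667·3.7365] = 13.5703

$13.57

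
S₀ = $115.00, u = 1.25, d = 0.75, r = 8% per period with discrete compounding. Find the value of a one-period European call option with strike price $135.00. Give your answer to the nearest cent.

$5.35

Risk-neutral probability p = (1 + 0.08 − 0.75)/(1.25 − 0.75) = 0.3300/0.5000 = 0.6600
Terminal stock prices: S_u = 143.8, S_d = 86.25
Terminal payoffs (S − K): max(8.75, 0) = 8.75, max(-48.75, 0) = 0
Node 0 (S = 115): V_0 = 1/1.08·[0.6600·8.7500 + 0.3400·0.0000] = 5.3472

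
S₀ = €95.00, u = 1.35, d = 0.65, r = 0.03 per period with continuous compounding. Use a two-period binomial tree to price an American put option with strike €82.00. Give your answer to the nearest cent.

Risk-neutral probability p = (e^0.03 − 0.65)/(1.35 − 0.65) = 0.3805/0.7000 = 0.5435
Terminal stock prices: S_uu = 173.1, S_ud = 83.36, S_dd = 40.14
Terminal payoffs (K − S): max(-91.14, 0) = 0, max(-1.362, 0) = 0, max(41.86, 0) = 41.86
Node u (S = 128.2): continuation = e^(−0.03)·[0.5435·0.0000 + 0.4565·0.0000] = 0.0000; exercise value = 0.0000 ≤ continuation, so V_u = 0.0000
Node d (S = 61.75): continuation = e^(−0.03)·[0.5435·0.0000 + 0.4565·41.8625] = 18.5452; exercise value = 20.2500 > continuation, so V_d = 20.2500 (exercise)
Node 0 (S = 95): continuation = e^(−0.03)·[0.5435·0.0000 + 0.4565·20.2500] = 8.9708; exercise value = 0.0000 ≤ continuation, so V_0 = 8.9708

€8.97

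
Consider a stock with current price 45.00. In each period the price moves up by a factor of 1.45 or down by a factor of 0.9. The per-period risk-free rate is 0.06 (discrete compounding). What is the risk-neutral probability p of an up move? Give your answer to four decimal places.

Risk-neutral probability p = (1 + 0.06 − 0.9)/(1.45 − 0.9) = 0.1600/0.5500 = 0.2909

p = 0.2909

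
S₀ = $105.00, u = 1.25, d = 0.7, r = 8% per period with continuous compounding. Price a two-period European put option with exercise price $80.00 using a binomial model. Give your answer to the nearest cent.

$2.24

Risk-neutral probability p = (e^0.08 − 0.7)/(1.25 − 0.7) = 0.3833/0.5500 = 0.6969
Terminal stock prices: S_uu = 164.1, S_ud = 91.88, S_dd = 51.45
Terminal payoffs (K − S): max(-84.06, 0) = 0, max(-11.88, 0) = 0, max(28.55, 0) = 28.55
Node u (S = 131.2): V_u = e^(−0.08)·[0.6969·0.0000 + 0.3031·0.0000] = 0.0000
Node d (S = 73.5): V_d = e^(−0.08)·[0.6969·0.0000 + 0.3031·28.5500] = 7.9886
Node 0 (S = 105): V_0 = e^(−0.08)·[0.6969·0.0000 + 0.3031·7.9886] = 2.2353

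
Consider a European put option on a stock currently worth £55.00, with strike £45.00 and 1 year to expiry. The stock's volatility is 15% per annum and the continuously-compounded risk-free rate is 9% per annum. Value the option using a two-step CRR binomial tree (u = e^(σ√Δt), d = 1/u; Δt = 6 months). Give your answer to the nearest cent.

£0.05

CRR parameters: u = e^(σ√Δt) = e^(0.15·√0.5) = 1.1119, d = 1/u = 0.8994
Per-period rate: rΔt = 0.09·0.5 = 0.045, so R = e^0.045 = 1.0460
Risk-neutral probability p = (e^0.045 − 0.8994)/(1.1119 − 0.8994) = 0.1467/0.2125 = 0.6901
Terminal stock prices: S_uu = 68, S_ud = 55, S_dd = 44.49
Terminal payoffs (K − S): max(-23, 0) = 0, max(-10, 0) = 0, max(0.5128, 0) = 0.5128
Node u (S = 61.15): V_u = e^(−0.045)·[0.6901·0.0000 + 0.3099·0.0000] = 0.0000
Node d (S = 49.47): V_d = e^(−0.045)·[0.6901·0.0000 + 0.3099·0.5128] = 0.1519
Node 0 (S = 55): V_0 = e^(−0.045)·[0.6901·0.0000 + 0.3099·0.1519] = 0.0450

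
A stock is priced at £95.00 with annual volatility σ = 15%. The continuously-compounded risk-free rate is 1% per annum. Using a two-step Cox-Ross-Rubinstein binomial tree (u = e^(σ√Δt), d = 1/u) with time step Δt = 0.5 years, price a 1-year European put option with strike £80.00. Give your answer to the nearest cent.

CRR parameters: u = e^(σ√Δt) = e^(0.15·√0.5) = 1.1119, d = 1/u = 0.8994
Per-period rate: rΔt = 0.01·0.5 = 0.005, so R = e^0.005 = 1.0050
Risk-neutral probability p = (e^0.005 − 0.8994)/(1.1119 − 0.8994) = 0.1056/0.2125 = 0.4971
Terminal stock prices: S_uu = 117.4, S_ud = 95, S_dd = 76.84
Terminal payoffs (K − S): max(-37.45, 0) = 0, max(-15, 0) = 0, max(3.159, 0) = 3.159
Node u (S = 105.6): V_u = e^(−0.005)·[0.4971·0.0000 + 0.5029·0.0000] = 0.0000
Node d (S = 85.44): V_d = e^(−0.005)·[0.4971·0.0000 + 0.5029·3.1585] = 1.5805
Node 0 (S = 95): V_0 = e^(−0.005)·[0.4971·0.0000 + 0.5029·1.5805] = 0.7909

£0.79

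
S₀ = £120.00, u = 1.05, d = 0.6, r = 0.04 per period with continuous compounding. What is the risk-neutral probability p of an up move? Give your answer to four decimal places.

p = 0.9796

Risk-neutral probability p = (e^0.04 − 0.6)/(1.05 − 0.6) = 0.4408/0.4500 = 0.9796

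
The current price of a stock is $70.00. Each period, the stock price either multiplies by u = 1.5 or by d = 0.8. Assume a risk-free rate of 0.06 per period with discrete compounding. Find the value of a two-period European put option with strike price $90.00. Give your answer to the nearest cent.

Risk-neutral probability p = (1 + 0.06 − 0.8)/(1.5 − 0.8) = 0.2600/0.7000 = 0.3714
Terminal stock prices: S_uu = 157.5, S_ud = 84, S_dd = 44.8
Terminal payoffs (K − S): max(-67.5, 0) = 0, max(6, 0) = 6, max(45.2, 0) = 45.2
Node u (S = 105): V_u = 1/1.06·[0.3714·0.0000 + 0.6286·6.0000] = 3.5580
Node d (S = 56): V_d = 1/1.06·[0.3714·6.0000 + 0.6286·45.2000] = 28.9057
Node 0 (S = 70): V_0 = 1/1.06·[0.3714·3.5580 + 0.6286·28.9057] = 18.3875

$18.39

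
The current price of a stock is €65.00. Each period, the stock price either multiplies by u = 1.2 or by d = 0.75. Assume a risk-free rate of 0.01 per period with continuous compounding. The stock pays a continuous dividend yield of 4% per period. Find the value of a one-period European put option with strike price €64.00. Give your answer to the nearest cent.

€7.70

Per-period risk-free factor R = e^0.01 = 1.0101; dividend-adjusted growth = e^(0.01−0.04) = 0.9704.
Risk-neutral probability p = (0.9704 − 0.75)/(1.2 − 0.75) = 0.2204/0.4500 = 0.4899
Terminal stock prices: S_u = 78, S_d = 48.75
Terminal payoffs (K − S): max(-14, 0) = 0, max(15.25, 0) = 15.25
Node 0 (S = 65): V_0 = e^(−0.01)·[0.4899·0.0000 + 0.5101·15.2500] = 7.7019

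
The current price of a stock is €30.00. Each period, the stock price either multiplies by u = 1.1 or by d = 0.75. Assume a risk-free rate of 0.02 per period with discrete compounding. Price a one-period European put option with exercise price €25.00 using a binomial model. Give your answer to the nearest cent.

Risk-neutral probability p = (1 + 0.02 − 0.75)/(1.1 − 0.75) = 0.2700/0.3500 = 0.7714
Terminal stock prices: S_u = 33, S_d = 22.5
Terminal payoffs (K − S): max(-8, 0) = 0, max(2.5, 0) = 2.5
Node 0 (S = 30): V_0 = 1/1.02·[0.7714·0.0000 + 0.2286·2.5000] = 0.5602

€0.56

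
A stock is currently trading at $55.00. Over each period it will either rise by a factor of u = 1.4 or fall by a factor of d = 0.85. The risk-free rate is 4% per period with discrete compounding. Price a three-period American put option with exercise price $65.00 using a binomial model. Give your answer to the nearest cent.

Risk-neutral probability p = (1 + 0.04 − 0.85)/(1.4 − 0.85) = 0.1900/0.5500 = 0.3455
Terminal stock prices: S_uuu = 150.9, S_uud = 91.63, S_udd = 55.63, S_ddd = 33.78
Terminal payoffs (K − S): max(-85.92, 0) = 0, max(-26.63, 0) = 0, max(9.368, 0) = 9.368, max(31.22, 0) = 31.22
Node uu (S = 107.8): continuation = 1/1.04·[0.3455·0.0000 + 0.6545·0.0000] = 0.0000; exercise value = 0.0000 ≤ continuation, so V_uu = 0.0000
Node ud (S = 65.45): continuation = 1/1.04·[0.3455·0.0000 + 0.6545·9.3675] = 5.8956; exercise value = 0.0000 ≤ continuation, so V_ud = 5.8956
Node dd (S = 39.74): continuation = 1/1.04·[0.3455·9.3675 + 0.6545·31.2231] = 22.7625; exercise value = 25.2625 > continuation, so V_dd = 25.2625 (exercise)
Node u (S = 77): continuation = 1/1.04·[0.3455·0.0000 + 0.6545·5.8956] = 3.7105; exercise value = 0.0000 ≤ continuation, so V_u = 3.7105
Node d (S = 46.75): continuation = 1/1.04·[0.3455·5.8956 + 0.6545·25.2625] = 17.8578; exercise value = 18.2500 > continuation, so V_d = 18.2500 (exercise)
Node 0 (S = 55): continuation = 1/1.04·[0.3455·3.7105 + 0.6545·18.2500] = 12.7185; exercise value = 10.0000 ≤ continuation, so V_0 = 12.7185

$12.72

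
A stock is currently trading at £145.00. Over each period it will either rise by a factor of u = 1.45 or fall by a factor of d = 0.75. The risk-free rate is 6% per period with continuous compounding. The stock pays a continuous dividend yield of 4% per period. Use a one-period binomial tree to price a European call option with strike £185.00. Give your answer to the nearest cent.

£9.18

Per-period risk-free factor R = e^0.06 = 1.0618; dividend-adjusted growth = e^(0.06−0.04) = 1.0202.
Risk-neutral probability p = (1.0202 − 0.75)/(1.45 − 0.75) = 0.2702/0.7000 = 0.3860
Terminal stock prices: S_u = 210.2, S_d = 108.8
Terminal payoffs (S − K): max(25.25, 0) = 25.25, max(-76.25, 0) = 0
Node 0 (S = 145): V_0 = e^(−0.06)·[0.3860·25.2500 + 0.6140·0.0000] = 9.1790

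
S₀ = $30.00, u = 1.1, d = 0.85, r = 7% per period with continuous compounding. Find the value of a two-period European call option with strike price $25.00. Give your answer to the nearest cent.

Risk-neutral probability p = (e^0.07 − 0.85)/(1.1 − 0.85) = 0.2225/0.2500 = 0.8900
Terminal stock prices: S_uu = 36.3, S_ud = 28.05, S_dd = 21.67
Terminal payoffs (S − K): max(11.3, 0) = 11.3, max(3.05, 0) = 3.05, max(-3.325, 0) = 0
Node u (S = 33): V_u = e^(−0.07)·[0.8900·11.3000 + 0.1100·3.0500] = 9.6902
Node d (S = 25.5): V_d = e^(−0.07)·[0.8900·3.0500 + 0.1100·0.0000] = 2.5311
Node 0 (S = 30): V_0 = e^(−0.07)·[0.8900·9.6902 + 0.1100·2.5311] = 8.3010

$8.30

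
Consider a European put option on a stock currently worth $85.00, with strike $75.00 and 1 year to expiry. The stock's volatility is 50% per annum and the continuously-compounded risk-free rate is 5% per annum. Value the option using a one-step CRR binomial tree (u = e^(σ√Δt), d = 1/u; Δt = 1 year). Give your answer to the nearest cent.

CRR parameters: u = e^(σ√Δt) = e^(0.5·√1) = 1.6487, d = 1/u = 0.6065
Per-period rate: rΔt = 0.05·1 = 0.05, so R = e^0.05 = 1.0513
Risk-neutral probability p = (e^0.05 − 0.6065)/(1.6487 − 0.6065) = 0.4447/1.0422 = 0.4267
Terminal stock prices: S_u = 140.1, S_d = 51.56
Terminal payoffs (K − S): max(-65.14, 0) = 0, max(23.44, 0) = 23.44
Node 0 (S = 85): V_0 = e^(−0.05)·[0.4267·0.0000 + 0.5733·23.4449] = 12.7846

$12.78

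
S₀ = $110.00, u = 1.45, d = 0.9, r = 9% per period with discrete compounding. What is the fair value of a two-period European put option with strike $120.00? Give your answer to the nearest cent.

Risk-neutral probability p = (1 + 0.09 − 0.9)/(1.45 − 0.9) = 0.1900/0.5500 = 0.3455
Terminal stock prices: S_uu = 231.3, S_ud = 143.6, S_dd = 89.1
Terminal payoffs (K − S): max(-111.3, 0) = 0, max(-23.55, 0) = 0, max(30.9, 0) = 30.9
Node u (S = 159.5): V_u = 1/1.09·[0.3455·0.0000 + 0.6545·0.0000] = 0.0000
Node d (S = 99): V_d = 1/1.09·[0.3455·0.0000 + 0.6545·30.9000] = 18.5555
Node 0 (S = 110): V_0 = 1/1.09·[0.3455·0.0000 + 0.6545·18.5555] = 11.1426

$11.14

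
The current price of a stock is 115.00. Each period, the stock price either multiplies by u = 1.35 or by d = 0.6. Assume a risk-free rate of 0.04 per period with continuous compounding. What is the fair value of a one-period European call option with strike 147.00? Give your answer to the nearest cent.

4.66

Risk-neutral probability p = (e^0.04 − 0.6)/(1.35 − 0.6) = 0.4408/0.7500 = 0.5877
Terminal stock prices: S_u = 155.2, S_d = 69
Terminal payoffs (S − K): max(8.25, 0) = 8.25, max(-78, 0) = 0
Node 0 (S = 115): V_0 = e^(−0.04)·[0.5877·8.2500 + 0.4123·0.0000] = 4.6588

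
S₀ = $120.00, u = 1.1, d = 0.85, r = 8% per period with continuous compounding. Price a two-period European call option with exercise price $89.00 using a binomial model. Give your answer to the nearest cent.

Risk-neutral probability p = (e^0.08 − 0.85)/(1.1 − 0.85) = 0.2333/0.2500 = 0.9331
Terminal stock prices: S_uu = 145.2, S_ud = 112.2, S_dd = 86.7
Terminal payoffs (S − K): max(56.2, 0) = 56.2, max(23.2, 0) = 23.2, max(-2.3, 0) = 0
Node u (S = 132): V_u = e^(−0.08)·[0.9331·56.2000 + 0.0669·23.2000] = 49.8426
Node d (S = 102): V_d = e^(−0.08)·[0.9331·23.2000 + 0.0669·0.0000] = 19.9846
Node 0 (S = 120): V_0 = e^(−0.08)·[0.9331·49.8426 + 0.0669·19.9846] = 44.1680

$44.17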